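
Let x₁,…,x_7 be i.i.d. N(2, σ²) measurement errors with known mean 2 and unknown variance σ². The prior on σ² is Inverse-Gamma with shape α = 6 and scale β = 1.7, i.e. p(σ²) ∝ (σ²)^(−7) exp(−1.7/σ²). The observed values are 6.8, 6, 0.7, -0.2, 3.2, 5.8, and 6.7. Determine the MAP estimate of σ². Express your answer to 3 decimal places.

σ̂²_MAP = 4.140

Sum of squared deviations about the known mean: SS = (6.8−2)² + (6−2)² + (0.7−2)² + (-0.2−2)² + (3.2−2)² + (5.8−2)² + (6.7−2)² = 83.54.
The Normal likelihood contributes (σ²)^(−n/2) exp(−SS/(2σ²)), so the posterior is Inverse-Gamma(α + n/2, β + SS/2) = Inverse-Gamma(9.5, 43.47).
The mode of Inverse-Gamma(a, b) is b/(a+1) = 43.47/10.5 ≈ 4.140.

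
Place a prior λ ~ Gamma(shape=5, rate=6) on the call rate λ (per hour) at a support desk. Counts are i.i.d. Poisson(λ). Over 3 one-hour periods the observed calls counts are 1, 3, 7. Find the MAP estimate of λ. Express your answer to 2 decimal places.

Σxᵢ = 1+3+7 = 11, with n = 3.
Posterior ∝ λ^4e^(−6λ) · λ^11e^(−3λ) = λ^15e^(−9λ), i.e. Gamma(shape=16, rate=9).
The mode of a Gamma(a, b) with a ≥ 1 (shape–rate) is (a−1)/b = 15/9 ≈ 1.67.

λ̂_MAP = 1.67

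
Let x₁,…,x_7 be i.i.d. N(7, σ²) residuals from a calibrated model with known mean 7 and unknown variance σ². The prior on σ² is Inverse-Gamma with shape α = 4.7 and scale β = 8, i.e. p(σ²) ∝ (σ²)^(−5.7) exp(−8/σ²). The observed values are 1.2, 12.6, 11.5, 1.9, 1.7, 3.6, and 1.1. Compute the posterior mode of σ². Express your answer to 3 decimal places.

Sum of squared deviations about the known mean: SS = (1.2−7)² + (12.6−7)² + (11.5−7)² + (1.9−7)² + (1.7−7)² + (3.6−7)² + (1.1−7)² = 185.72.
The Normal likelihood contributes (σ²)^(−n/2) exp(−SS/(2σ²)), so the posterior is Inverse-Gamma(α + n/2, β + SS/2) = Inverse-Gamma(8.2, 100.86).
The mode of Inverse-Gamma(a, b) is b/(a+1) = 100.86/9.2 ≈ 10.963.

σ̂²_MAP = 10.963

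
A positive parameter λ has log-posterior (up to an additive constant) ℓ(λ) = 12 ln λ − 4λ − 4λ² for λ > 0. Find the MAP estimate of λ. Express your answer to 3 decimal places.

λ̂_MAP = 1.000

ℓ'(λ) = 12/λ − 4 − 8λ. Setting this to zero and multiplying by λ: 8λ² + 4λ − 12 = 0.
λ = (−4 + √(4² + 4·8·12)) / (2·8) = (−4 + √400) / 16 = (−4 + 20)/16 = 1.
ℓ''(λ) = −12/λ² − 8 < 0, confirming a maximum.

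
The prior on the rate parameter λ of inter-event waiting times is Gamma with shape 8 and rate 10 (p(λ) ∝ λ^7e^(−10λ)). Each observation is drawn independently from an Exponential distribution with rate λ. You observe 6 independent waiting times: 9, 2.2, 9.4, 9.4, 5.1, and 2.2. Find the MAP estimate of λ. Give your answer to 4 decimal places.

λ̂_MAP = 0.2748

The Exponential(rate=λ) likelihood is ∝ λ^n e^(−λΣtᵢ). Here n = 6 and Σtᵢ = 9 + 2.2 + 9.4 + 9.4 + 5.1 + 2.2 = 37.3.
Posterior ∝ λ^7e^(−10λ) · λ^6e^(−37.3λ) = λ^13e^(−47.3λ), i.e. Gamma(14, 47.3).
Mode = (a−1)/b = 13/47.3 ≈ 0.2748.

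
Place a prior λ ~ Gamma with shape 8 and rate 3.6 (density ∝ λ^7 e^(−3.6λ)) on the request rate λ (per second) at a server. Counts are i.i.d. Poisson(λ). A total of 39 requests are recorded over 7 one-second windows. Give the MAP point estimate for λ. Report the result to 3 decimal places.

λ̂_MAP = 4.340

Σxᵢ = 39, n = 7.
Posterior ∝ λ^7e^(−3.6λ) · λ^39e^(−7λ) = λ^46e^(−10.6λ), i.e. Gamma(shape=47, rate=10.6).
The mode of a Gamma(a, b) with a ≥ 1 (shape–rate) is (a−1)/b = 46/10.6 ≈ 4.340.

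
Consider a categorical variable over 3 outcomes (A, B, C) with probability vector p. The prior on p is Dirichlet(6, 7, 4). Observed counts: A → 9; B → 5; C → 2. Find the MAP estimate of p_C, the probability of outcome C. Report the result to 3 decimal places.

MAP estimate of p_C = 0.167

The posterior is Dirichlet(αᵢ + nᵢ) = Dirichlet(15, 12, 6).
For a Dirichlet(a₁,…,a_K) with all aᵢ > 1, the mode has j-th component (aⱼ − 1)/(Σaᵢ − K).
Here Σaᵢ = 33 and K = 3, so p_C = (6 − 1)/(33 − 3) = 5/30 ≈ 0.167.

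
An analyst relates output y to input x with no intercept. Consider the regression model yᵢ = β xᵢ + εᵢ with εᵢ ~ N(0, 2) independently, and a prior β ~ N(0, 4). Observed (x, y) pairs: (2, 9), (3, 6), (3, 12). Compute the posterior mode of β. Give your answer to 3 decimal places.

log p(β | y) = −Σ(yᵢ − βxᵢ)²/(2·2) − β²/(2·4) + const.
Setting the derivative to zero: Σxᵢ(yᵢ − βxᵢ)/2 − β/4 = 0, so β = Σxᵢyᵢ / (Σxᵢ² + σ²/τ²).
Σxᵢyᵢ = 2·9 + 3·6 + 3·12 = 72; Σxᵢ² = 22; σ²/τ² = 0.5.
β̂_MAP = 72 / (22 + 0.5) = 72/22.5 ≈ 3.200.

β̂_MAP = 3.200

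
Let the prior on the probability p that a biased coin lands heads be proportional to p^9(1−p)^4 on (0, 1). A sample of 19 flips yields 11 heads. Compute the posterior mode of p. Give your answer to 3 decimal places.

p̂_MAP = 0.625

The prior density ∝ p^9(1−p)^4 is the kernel of Beta(10, 5).
Data: 11 successes in 19 trials. The binomial likelihood contributes p^11(1−p)^8, so the posterior is Beta(10+11, 5+8) = Beta(21, 13).
For Beta(a, b) with a, b > 1 the mode is (a−1)/(a+b−2) = 20/32 ≈ 0.625.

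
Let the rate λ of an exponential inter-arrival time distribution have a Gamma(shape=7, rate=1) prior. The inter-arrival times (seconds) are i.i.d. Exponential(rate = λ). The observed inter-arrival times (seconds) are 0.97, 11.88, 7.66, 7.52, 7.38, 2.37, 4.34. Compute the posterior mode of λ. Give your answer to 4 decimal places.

The Exponential(rate=λ) likelihood is ∝ λ^n e^(−λΣtᵢ). Here n = 7 and Σtᵢ = 0.97 + 11.88 + 7.66 + 7.52 + 7.38 + 2.37 + 4.34 = 42.12.
Posterior ∝ λ^6e^(−1λ) · λ^7e^(−42.12λ) = λ^13e^(−43.12λ), i.e. Gamma(14, 43.12).
Mode = (a−1)/b = 13/43.12 ≈ 0.3015.

λ̂_MAP = 0.3015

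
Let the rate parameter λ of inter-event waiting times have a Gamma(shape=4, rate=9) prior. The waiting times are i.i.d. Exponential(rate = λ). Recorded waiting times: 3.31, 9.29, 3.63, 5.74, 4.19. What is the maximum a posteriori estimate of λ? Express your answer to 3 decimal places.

The Exponential(rate=λ) likelihood is ∝ λ^n e^(−λΣtᵢ). Here n = 5 and Σtᵢ = 3.31 + 9.29 + 3.63 + 5.74 + 4.19 = 26.16.
Posterior ∝ λ^3e^(−9λ) · λ^5e^(−26.16λ) = λ^8e^(−35.16λ), i.e. Gamma(9, 35.16).
Mode = (a−1)/b = 8/35.16 ≈ 0.228.

λ̂_MAP = 0.228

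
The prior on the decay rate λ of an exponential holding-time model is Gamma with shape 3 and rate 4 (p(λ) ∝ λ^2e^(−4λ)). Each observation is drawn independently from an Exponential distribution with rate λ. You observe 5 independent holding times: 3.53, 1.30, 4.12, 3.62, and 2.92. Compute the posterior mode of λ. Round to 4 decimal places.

The Exponential(rate=λ) likelihood is ∝ λ^n e^(−λΣtᵢ). Here n = 5 and Σtᵢ = 3.53 + 1.30 + 4.12 + 3.62 + 2.92 = 15.49.
Posterior ∝ λ^2e^(−4λ) · λ^5e^(−15.49λ) = λ^7e^(−19.49λ), i.e. Gamma(8, 19.49).
Mode = (a−1)/b = 7/19.49 ≈ 0.3592.

λ̂_MAP = 0.3592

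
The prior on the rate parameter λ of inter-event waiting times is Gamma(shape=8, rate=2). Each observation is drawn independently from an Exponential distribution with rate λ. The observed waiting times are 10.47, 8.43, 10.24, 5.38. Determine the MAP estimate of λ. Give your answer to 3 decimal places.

λ̂_MAP = 0.301

The Exponential(rate=λ) likelihood is ∝ λ^n e^(−λΣtᵢ). Here n = 4 and Σtᵢ = 10.47 + 8.43 + 10.24 + 5.38 = 34.52.
Posterior ∝ λ^7e^(−2λ) · λ^4e^(−34.52λ) = λ^11e^(−36.52λ), i.e. Gamma(12, 36.52).
Mode = (a−1)/b = 11/36.52 ≈ 0.301.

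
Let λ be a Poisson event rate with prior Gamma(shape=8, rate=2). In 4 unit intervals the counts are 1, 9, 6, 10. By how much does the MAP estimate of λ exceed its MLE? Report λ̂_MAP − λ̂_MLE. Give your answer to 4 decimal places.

MAP − MLE = -1.0000

Σxᵢ = 26. Posterior is Gamma(34, 6); MAP = (34−1)/6 = 33/6 ≈ 5.50000.
MLE = x̄ = 26/4 ≈ 6.50000.
Difference = 33/6 − 26/4 = -1 ≈ -1.0000.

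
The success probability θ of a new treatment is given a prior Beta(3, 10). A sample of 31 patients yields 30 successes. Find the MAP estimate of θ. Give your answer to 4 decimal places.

θ̂_MAP = 0.7619

Prior: Beta(3, 10).
Data: 30 successes in 31 trials. The binomial likelihood contributes θ^30(1−θ)^1, so the posterior is Beta(3+30, 10+1) = Beta(33, 11).
For Beta(a, b) with a, b > 1 the mode is (a−1)/(a+b−2) = 32/42 ≈ 0.7619.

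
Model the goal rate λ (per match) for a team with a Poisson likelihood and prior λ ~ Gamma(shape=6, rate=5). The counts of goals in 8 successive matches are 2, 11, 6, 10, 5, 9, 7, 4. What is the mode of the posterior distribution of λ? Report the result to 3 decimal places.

λ̂_MAP = 4.538

Σxᵢ = 2+11+6+10+5+9+7+4 = 54, with n = 8.
Posterior ∝ λ^5e^(−5λ) · λ^54e^(−8λ) = λ^59e^(−13λ), i.e. Gamma(shape=60, rate=13).
The mode of a Gamma(a, b) with a ≥ 1 (shape–rate) is (a−1)/b = 59/13 ≈ 4.538.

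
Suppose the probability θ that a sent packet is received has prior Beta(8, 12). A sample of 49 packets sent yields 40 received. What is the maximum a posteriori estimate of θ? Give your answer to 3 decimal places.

θ̂_MAP = 0.701

Prior: Beta(8, 12).
Data: 40 successes in 49 trials. The binomial likelihood contributes θ^40(1−θ)^9, so the posterior is Beta(8+40, 12+9) = Beta(48, 21).
For Beta(a, b) with a, b > 1 the mode is (a−1)/(a+b−2) = 47/67 ≈ 0.701.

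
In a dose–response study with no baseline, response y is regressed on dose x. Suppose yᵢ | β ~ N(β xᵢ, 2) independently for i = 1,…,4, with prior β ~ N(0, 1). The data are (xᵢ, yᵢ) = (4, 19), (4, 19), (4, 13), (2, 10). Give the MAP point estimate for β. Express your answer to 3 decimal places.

log p(β | y) = −Σ(yᵢ − βxᵢ)²/(2·2) − β²/(2·1) + const.
Setting the derivative to zero: Σxᵢ(yᵢ − βxᵢ)/2 − β/1 = 0, so β = Σxᵢyᵢ / (Σxᵢ² + σ²/τ²).
Σxᵢyᵢ = 4·19 + 4·19 + 4·13 + 2·10 = 224; Σxᵢ² = 52; σ²/τ² = 2.
β̂_MAP = 224 / (52 + 2) = 224/54 ≈ 4.148.

β̂_MAP = 4.148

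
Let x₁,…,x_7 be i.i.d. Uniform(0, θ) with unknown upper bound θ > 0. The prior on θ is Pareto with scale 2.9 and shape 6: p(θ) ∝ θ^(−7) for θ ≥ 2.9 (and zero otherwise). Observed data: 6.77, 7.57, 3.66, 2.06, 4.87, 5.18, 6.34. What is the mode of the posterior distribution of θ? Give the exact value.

The Uniform(0, θ) likelihood is θ^(−n) for θ ≥ max(xᵢ), zero otherwise. Here max(xᵢ) = 7.57.
Posterior ∝ θ^(−7) · θ^(−7) = θ^(−14) on θ ≥ max(2.9, 7.57) = 7.57.
This density is strictly decreasing in θ, so the posterior mode lies at the lower boundary of the support.

θ̂_MAP = 7.57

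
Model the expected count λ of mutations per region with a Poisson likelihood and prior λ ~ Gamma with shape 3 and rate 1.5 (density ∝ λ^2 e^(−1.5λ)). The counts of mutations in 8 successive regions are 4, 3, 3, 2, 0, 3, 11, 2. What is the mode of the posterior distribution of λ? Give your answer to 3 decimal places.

λ̂_MAP = 3.158

Σxᵢ = 4+3+3+2+0+3+11+2 = 28, with n = 8.
Posterior ∝ λ^2e^(−1.5λ) · λ^28e^(−8λ) = λ^30e^(−9.5λ), i.e. Gamma(shape=31, rate=9.5).
The mode of a Gamma(a, b) with a ≥ 1 (shape–rate) is (a−1)/b = 30/9.5 ≈ 3.158.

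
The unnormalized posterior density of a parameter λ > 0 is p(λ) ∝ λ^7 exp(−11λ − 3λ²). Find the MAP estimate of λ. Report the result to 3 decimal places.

ℓ'(λ) = 7/λ − 11 − 6λ. Setting this to zero and multiplying by λ: 6λ² + 11λ − 7 = 0.
λ = (−11 + √(11² + 4·6·7)) / (2·6) = (−11 + √289) / 12 = (−11 + 17)/12 = 1/2.
ℓ''(λ) = −7/λ² − 6 < 0, confirming a maximum.

λ̂_MAP = 0.500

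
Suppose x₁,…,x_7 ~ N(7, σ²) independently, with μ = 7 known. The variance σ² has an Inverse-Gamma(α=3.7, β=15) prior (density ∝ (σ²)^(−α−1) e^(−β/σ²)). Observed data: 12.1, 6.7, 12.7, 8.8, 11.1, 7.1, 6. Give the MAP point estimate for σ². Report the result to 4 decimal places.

σ̂²_MAP = 6.6860

Sum of squared deviations about the known mean: SS = (12.1−7)² + (6.7−7)² + (12.7−7)² + (8.8−7)² + (11.1−7)² + (7.1−7)² + (6−7)² = 79.65.
The Normal likelihood contributes (σ²)^(−n/2) exp(−SS/(2σ²)), so the posterior is Inverse-Gamma(α + n/2, β + SS/2) = Inverse-Gamma(7.2, 54.825).
The mode of Inverse-Gamma(a, b) is b/(a+1) = 54.825/8.2 ≈ 6.6860.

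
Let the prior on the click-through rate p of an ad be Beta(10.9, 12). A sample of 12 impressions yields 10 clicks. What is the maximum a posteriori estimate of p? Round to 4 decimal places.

p̂_MAP = 0.6049

Prior: Beta(10.9, 12).
Data: 10 successes in 12 trials. The binomial likelihood contributes p^10(1−p)^2, so the posterior is Beta(10.9+10, 12+2) = Beta(20.9, 14).
For Beta(a, b) with a, b > 1 the mode is (a−1)/(a+b−2) = 19.9/32.9 ≈ 0.6049.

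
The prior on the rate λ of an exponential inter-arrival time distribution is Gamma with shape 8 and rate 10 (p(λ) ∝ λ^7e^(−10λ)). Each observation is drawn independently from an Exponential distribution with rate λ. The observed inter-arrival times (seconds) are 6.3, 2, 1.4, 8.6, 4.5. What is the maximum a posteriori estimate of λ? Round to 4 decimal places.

The Exponential(rate=λ) likelihood is ∝ λ^n e^(−λΣtᵢ). Here n = 5 and Σtᵢ = 6.3 + 2 + 1.4 + 8.6 + 4.5 = 22.8.
Posterior ∝ λ^7e^(−10λ) · λ^5e^(−22.8λ) = λ^12e^(−32.8λ), i.e. Gamma(13, 32.8).
Mode = (a−1)/b = 12/32.8 ≈ 0.3659.

λ̂_MAP = 0.3659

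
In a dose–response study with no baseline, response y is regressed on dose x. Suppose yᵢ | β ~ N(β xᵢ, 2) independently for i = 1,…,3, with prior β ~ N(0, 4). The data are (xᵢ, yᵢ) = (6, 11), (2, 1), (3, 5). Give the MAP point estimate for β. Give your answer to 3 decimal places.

log p(β | y) = −Σ(yᵢ − βxᵢ)²/(2·2) − β²/(2·4) + const.
Setting the derivative to zero: Σxᵢ(yᵢ − βxᵢ)/2 − β/4 = 0, so β = Σxᵢyᵢ / (Σxᵢ² + σ²/τ²).
Σxᵢyᵢ = 6·11 + 2·1 + 3·5 = 83; Σxᵢ² = 49; σ²/τ² = 0.5.
β̂_MAP = 83 / (49 + 0.5) = 83/49.5 ≈ 1.677.

β̂_MAP = 1.677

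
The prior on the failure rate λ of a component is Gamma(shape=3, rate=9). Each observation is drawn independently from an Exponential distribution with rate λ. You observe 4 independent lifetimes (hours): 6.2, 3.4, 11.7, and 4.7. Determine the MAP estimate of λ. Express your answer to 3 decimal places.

λ̂_MAP = 0.171

The Exponential(rate=λ) likelihood is ∝ λ^n e^(−λΣtᵢ). Here n = 4 and Σtᵢ = 6.2 + 3.4 + 11.7 + 4.7 = 26.
Posterior ∝ λ^2e^(−9λ) · λ^4e^(−26λ) = λ^6e^(−35λ), i.e. Gamma(7, 35).
Mode = (a−1)/b = 6/35 ≈ 0.171.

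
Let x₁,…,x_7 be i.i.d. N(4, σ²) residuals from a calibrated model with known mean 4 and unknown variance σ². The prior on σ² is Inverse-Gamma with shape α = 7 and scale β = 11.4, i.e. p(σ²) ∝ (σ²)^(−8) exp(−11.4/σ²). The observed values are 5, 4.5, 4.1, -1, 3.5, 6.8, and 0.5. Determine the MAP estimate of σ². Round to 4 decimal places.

σ̂²_MAP = 3.0174

Sum of squared deviations about the known mean: SS = (5−4)² + (4.5−4)² + (4.1−4)² + (-1−4)² + (3.5−4)² + (6.8−4)² + (0.5−4)² = 46.6.
The Normal likelihood contributes (σ²)^(−n/2) exp(−SS/(2σ²)), so the posterior is Inverse-Gamma(α + n/2, β + SS/2) = Inverse-Gamma(10.5, 34.7).
The mode of Inverse-Gamma(a, b) is b/(a+1) = 34.7/11.5 ≈ 3.0174.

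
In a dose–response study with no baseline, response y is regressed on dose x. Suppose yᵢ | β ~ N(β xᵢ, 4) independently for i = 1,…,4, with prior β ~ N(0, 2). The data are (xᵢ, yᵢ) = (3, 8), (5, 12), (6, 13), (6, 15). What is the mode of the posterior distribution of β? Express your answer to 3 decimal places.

log p(β | y) = −Σ(yᵢ − βxᵢ)²/(2·4) − β²/(2·2) + const.
Setting the derivative to zero: Σxᵢ(yᵢ − βxᵢ)/4 − β/2 = 0, so β = Σxᵢyᵢ / (Σxᵢ² + σ²/τ²).
Σxᵢyᵢ = 3·8 + 5·12 + 6·13 + 6·15 = 252; Σxᵢ² = 106; σ²/τ² = 2.
β̂_MAP = 252 / (106 + 2) = 252/108 ≈ 2.333.

β̂_MAP = 2.333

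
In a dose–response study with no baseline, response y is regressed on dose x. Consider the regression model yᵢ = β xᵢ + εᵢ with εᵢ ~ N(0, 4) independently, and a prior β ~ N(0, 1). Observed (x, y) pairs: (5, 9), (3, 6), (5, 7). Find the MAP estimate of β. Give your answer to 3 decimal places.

log p(β | y) = −Σ(yᵢ − βxᵢ)²/(2·4) − β²/(2·1) + const.
Setting the derivative to zero: Σxᵢ(yᵢ − βxᵢ)/4 − β/1 = 0, so β = Σxᵢyᵢ / (Σxᵢ² + σ²/τ²).
Σxᵢyᵢ = 5·9 + 3·6 + 5·7 = 98; Σxᵢ² = 59; σ²/τ² = 4.
β̂_MAP = 98 / (59 + 4) = 98/63 ≈ 1.556.

β̂_MAP = 1.556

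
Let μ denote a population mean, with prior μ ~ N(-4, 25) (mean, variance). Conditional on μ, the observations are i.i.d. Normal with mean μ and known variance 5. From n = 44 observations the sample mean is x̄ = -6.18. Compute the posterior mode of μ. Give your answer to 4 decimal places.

n = 44, x̄ = -6.18.
For a Normal prior and Normal likelihood with known variance, the posterior is Normal; its mode equals its mean, the precision-weighted average.
Prior precision 1/σ₀² = 1/25 = 0.04; data precision n/σ² = 44/5 = 8.8.
μ̂ = (0.04·(-4) + 8.8·(-6.18)) / (0.04 + 8.8) = (-54.544)/8.84 = -6818/1105 ≈ -6.1701.

μ̂_MAP = -6.1701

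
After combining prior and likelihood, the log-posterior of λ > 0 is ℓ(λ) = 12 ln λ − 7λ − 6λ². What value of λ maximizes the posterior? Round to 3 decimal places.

ℓ'(λ) = 12/λ − 7 − 12λ. Setting this to zero and multiplying by λ: 12λ² + 7λ − 12 = 0.
λ = (−7 + √(7² + 4·12·12)) / (2·12) = (−7 + √625) / 24 = (−7 + 25)/24 = 3/4.
ℓ''(λ) = −12/λ² − 12 < 0, confirming a maximum.

λ̂_MAP = 0.750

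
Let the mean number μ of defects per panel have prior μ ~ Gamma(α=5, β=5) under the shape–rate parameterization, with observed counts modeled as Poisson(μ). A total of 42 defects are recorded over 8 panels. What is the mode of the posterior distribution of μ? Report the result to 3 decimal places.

μ̂_MAP = 3.538

Σxᵢ = 42, n = 8.
Posterior ∝ μ^4e^(−5μ) · μ^42e^(−8μ) = μ^46e^(−13μ), i.e. Gamma(shape=47, rate=13).
The mode of a Gamma(a, b) with a ≥ 1 (shape–rate) is (a−1)/b = 46/13 ≈ 3.538.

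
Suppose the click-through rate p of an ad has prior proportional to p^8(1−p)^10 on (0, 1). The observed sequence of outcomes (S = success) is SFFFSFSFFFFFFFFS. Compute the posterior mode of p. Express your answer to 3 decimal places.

The prior density ∝ p^8(1−p)^10 is the kernel of Beta(9, 11).
Data: 4 successes in 16 trials (from the sequence). The binomial likelihood contributes p^4(1−p)^12, so the posterior is Beta(9+4, 11+12) = Beta(13, 23).
For Beta(a, b) with a, b > 1 the mode is (a−1)/(a+b−2) = 12/34 ≈ 0.353.

p̂_MAP = 0.353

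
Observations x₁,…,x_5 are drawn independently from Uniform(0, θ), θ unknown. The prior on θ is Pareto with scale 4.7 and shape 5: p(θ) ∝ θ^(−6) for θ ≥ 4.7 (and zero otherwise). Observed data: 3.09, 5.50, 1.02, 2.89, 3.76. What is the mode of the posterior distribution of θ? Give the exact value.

The Uniform(0, θ) likelihood is θ^(−n) for θ ≥ max(xᵢ), zero otherwise. Here max(xᵢ) = 5.50.
Posterior ∝ θ^(−6) · θ^(−5) = θ^(−11) on θ ≥ max(4.7, 5.50) = 5.50.
This density is strictly decreasing in θ, so the posterior mode lies at the lower boundary of the support.

θ̂_MAP = 5.50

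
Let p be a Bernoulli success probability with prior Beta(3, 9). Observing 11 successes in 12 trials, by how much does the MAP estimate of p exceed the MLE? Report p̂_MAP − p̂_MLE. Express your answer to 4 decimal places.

MAP − MLE = -0.3258

Posterior is Beta(14, 10); MAP = (14−1)/(24−2) = 13/22 ≈ 0.59091.
MLE ignores the prior: p̂_MLE = k/n = 11/12 ≈ 0.91667.
Difference = 13/22 − 11/12 = -43/132 ≈ -0.3258.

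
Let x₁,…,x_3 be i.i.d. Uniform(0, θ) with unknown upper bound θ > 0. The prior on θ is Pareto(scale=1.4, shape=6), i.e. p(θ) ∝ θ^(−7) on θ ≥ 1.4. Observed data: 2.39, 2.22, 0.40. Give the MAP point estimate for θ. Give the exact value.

The Uniform(0, θ) likelihood is θ^(−n) for θ ≥ max(xᵢ), zero otherwise. Here max(xᵢ) = 2.39.
Posterior ∝ θ^(−7) · θ^(−3) = θ^(−10) on θ ≥ max(1.4, 2.39) = 2.39.
This density is strictly decreasing in θ, so the posterior mode lies at the lower boundary of the support.

θ̂_MAP = 2.39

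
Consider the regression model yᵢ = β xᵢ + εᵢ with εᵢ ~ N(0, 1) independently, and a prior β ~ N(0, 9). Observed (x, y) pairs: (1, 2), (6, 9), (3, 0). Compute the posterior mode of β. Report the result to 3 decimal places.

log p(β | y) = −Σ(yᵢ − βxᵢ)²/(2·1) − β²/(2·9) + const.
Setting the derivative to zero: Σxᵢ(yᵢ − βxᵢ)/1 − β/9 = 0, so β = Σxᵢyᵢ / (Σxᵢ² + σ²/τ²).
Σxᵢyᵢ = 1·2 + 6·9 + 3·0 = 56; Σxᵢ² = 46; σ²/τ² = 1/9.
β̂_MAP = 56 / (46 + 1/9) = 56/(415/9) = 504/415 ≈ 1.214.

β̂_MAP = 1.214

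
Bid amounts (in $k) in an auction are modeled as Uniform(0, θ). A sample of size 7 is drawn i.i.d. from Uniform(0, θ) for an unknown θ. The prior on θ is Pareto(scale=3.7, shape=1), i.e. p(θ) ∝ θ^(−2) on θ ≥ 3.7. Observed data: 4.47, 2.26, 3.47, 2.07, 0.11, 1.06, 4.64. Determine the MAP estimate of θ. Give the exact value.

The Uniform(0, θ) likelihood is θ^(−n) for θ ≥ max(xᵢ), zero otherwise. Here max(xᵢ) = 4.64.
Posterior ∝ θ^(−2) · θ^(−7) = θ^(−9) on θ ≥ max(3.7, 4.64) = 4.64.
This density is strictly decreasing in θ, so the posterior mode lies at the lower boundary of the support.

θ̂_MAP = 4.64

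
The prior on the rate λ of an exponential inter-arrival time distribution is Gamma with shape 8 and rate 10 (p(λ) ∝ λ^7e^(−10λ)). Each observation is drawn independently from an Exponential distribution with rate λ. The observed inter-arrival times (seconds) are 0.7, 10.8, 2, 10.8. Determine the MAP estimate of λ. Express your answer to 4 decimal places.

λ̂_MAP = 0.3207

The Exponential(rate=λ) likelihood is ∝ λ^n e^(−λΣtᵢ). Here n = 4 and Σtᵢ = 0.7 + 10.8 + 2 + 10.8 = 24.3.
Posterior ∝ λ^7e^(−10λ) · λ^4e^(−24.3λ) = λ^11e^(−34.3λ), i.e. Gamma(12, 34.3).
Mode = (a−1)/b = 11/34.3 ≈ 0.3207.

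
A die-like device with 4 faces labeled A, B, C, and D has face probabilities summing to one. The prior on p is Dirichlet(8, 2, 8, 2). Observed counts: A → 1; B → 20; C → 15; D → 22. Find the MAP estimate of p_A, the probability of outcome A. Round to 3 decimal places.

The posterior is Dirichlet(αᵢ + nᵢ) = Dirichlet(9, 22, 23, 24).
For a Dirichlet(a₁,…,a_K) with all aᵢ > 1, the mode has j-th component (aⱼ − 1)/(Σaᵢ − K).
Here Σaᵢ = 78 and K = 4, so p_A = (9 − 1)/(78 − 4) = 8/74 ≈ 0.108.

MAP estimate of p_A = 0.108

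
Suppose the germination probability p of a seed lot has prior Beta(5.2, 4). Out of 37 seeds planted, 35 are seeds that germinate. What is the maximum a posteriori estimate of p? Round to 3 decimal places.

p̂_MAP = 0.887

Prior: Beta(5.2, 4).
Data: 35 successes in 37 trials. The binomial likelihood contributes p^35(1−p)^2, so the posterior is Beta(5.2+35, 4+2) = Beta(40.2, 6).
For Beta(a, b) with a, b > 1 the mode is (a−1)/(a+b−2) = 39.2/44.2 ≈ 0.887.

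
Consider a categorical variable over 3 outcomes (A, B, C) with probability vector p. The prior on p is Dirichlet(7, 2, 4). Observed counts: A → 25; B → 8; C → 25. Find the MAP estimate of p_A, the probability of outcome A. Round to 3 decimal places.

MAP estimate of p_A = 0.456

The posterior is Dirichlet(αᵢ + nᵢ) = Dirichlet(32, 10, 29).
For a Dirichlet(a₁,…,a_K) with all aᵢ > 1, the mode has j-th component (aⱼ − 1)/(Σaᵢ − K).
Here Σaᵢ = 71 and K = 3, so p_A = (32 − 1)/(71 − 3) = 31/68 ≈ 0.456.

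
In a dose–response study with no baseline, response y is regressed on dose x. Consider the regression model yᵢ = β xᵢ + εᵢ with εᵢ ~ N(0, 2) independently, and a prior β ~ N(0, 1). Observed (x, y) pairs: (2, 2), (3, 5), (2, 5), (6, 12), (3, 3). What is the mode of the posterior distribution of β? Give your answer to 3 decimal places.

log p(β | y) = −Σ(yᵢ − βxᵢ)²/(2·2) − β²/(2·1) + const.
Setting the derivative to zero: Σxᵢ(yᵢ − βxᵢ)/2 − β/1 = 0, so β = Σxᵢyᵢ / (Σxᵢ² + σ²/τ²).
Σxᵢyᵢ = 2·2 + 3·5 + 2·5 + 6·12 + 3·3 = 110; Σxᵢ² = 62; σ²/τ² = 2.
β̂_MAP = 110 / (62 + 2) = 110/64 ≈ 1.719.

β̂_MAP = 1.719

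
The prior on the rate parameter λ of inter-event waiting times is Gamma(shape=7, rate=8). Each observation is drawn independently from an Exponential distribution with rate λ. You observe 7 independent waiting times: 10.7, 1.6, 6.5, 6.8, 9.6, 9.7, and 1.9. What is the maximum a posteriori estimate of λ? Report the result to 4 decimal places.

The Exponential(rate=λ) likelihood is ∝ λ^n e^(−λΣtᵢ). Here n = 7 and Σtᵢ = 10.7 + 1.6 + 6.5 + 6.8 + 9.6 + 9.7 + 1.9 = 46.8.
Posterior ∝ λ^6e^(−8λ) · λ^7e^(−46.8λ) = λ^13e^(−54.8λ), i.e. Gamma(14, 54.8).
Mode = (a−1)/b = 13/54.8 ≈ 0.2372.

λ̂_MAP = 0.2372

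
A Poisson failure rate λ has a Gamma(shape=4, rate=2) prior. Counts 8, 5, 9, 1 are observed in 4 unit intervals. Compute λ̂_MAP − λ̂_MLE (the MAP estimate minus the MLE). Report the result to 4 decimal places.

Σxᵢ = 23. Posterior is Gamma(27, 6); MAP = (27−1)/6 = 26/6 ≈ 4.33333.
MLE = x̄ = 23/4 ≈ 5.75000.
Difference = 26/6 − 23/4 = -17/12 ≈ -1.4167.

MAP − MLE = -1.4167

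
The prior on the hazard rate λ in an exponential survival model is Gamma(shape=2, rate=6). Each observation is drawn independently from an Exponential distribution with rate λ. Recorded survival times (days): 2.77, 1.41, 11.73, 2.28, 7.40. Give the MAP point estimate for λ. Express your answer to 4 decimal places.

λ̂_MAP = 0.1899

The Exponential(rate=λ) likelihood is ∝ λ^n e^(−λΣtᵢ). Here n = 5 and Σtᵢ = 2.77 + 1.41 + 11.73 + 2.28 + 7.40 = 25.59.
Posterior ∝ λe^(−6λ) · λ^5e^(−25.59λ) = λ^6e^(−31.59λ), i.e. Gamma(7, 31.59).
Mode = (a−1)/b = 6/31.59 ≈ 0.1899.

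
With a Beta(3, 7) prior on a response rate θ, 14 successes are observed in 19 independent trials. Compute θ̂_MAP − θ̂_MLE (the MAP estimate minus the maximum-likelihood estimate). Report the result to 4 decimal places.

Posterior is Beta(17, 12); MAP = (17−1)/(29−2) = 16/27 ≈ 0.59259.
MLE ignores the prior: θ̂_MLE = k/n = 14/19 ≈ 0.73684.
Difference = 16/27 − 14/19 = -74/513 ≈ -0.1442.

MAP − MLE = -0.1442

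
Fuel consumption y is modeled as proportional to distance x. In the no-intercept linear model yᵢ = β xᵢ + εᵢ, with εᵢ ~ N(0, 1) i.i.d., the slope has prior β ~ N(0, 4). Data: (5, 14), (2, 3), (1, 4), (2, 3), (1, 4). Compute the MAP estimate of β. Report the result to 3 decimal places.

β̂_MAP = 2.553

log p(β | y) = −Σ(yᵢ − βxᵢ)²/(2·1) − β²/(2·4) + const.
Setting the derivative to zero: Σxᵢ(yᵢ − βxᵢ)/1 − β/4 = 0, so β = Σxᵢyᵢ / (Σxᵢ² + σ²/τ²).
Σxᵢyᵢ = 5·14 + 2·3 + 1·4 + 2·3 + 1·4 = 90; Σxᵢ² = 35; σ²/τ² = 0.25.
β̂_MAP = 90 / (35 + 0.25) = 90/35.25 ≈ 2.553.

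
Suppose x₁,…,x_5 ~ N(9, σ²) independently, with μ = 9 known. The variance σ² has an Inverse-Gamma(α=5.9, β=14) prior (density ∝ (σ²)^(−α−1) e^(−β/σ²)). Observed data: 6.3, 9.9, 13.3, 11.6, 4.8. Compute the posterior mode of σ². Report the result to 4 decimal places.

Sum of squared deviations about the known mean: SS = (6.3−9)² + (9.9−9)² + (13.3−9)² + (11.6−9)² + (4.8−9)² = 50.99.
The Normal likelihood contributes (σ²)^(−n/2) exp(−SS/(2σ²)), so the posterior is Inverse-Gamma(α + n/2, β + SS/2) = Inverse-Gamma(8.4, 39.495).
The mode of Inverse-Gamma(a, b) is b/(a+1) = 39.495/9.4 ≈ 4.2016.

σ̂²_MAP = 4.2016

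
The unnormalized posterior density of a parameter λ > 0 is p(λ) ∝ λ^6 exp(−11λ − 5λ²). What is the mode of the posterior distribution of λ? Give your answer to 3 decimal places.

ℓ'(λ) = 6/λ − 11 − 10λ. Setting this to zero and multiplying by λ: 10λ² + 11λ − 6 = 0.
λ = (−11 + √(11² + 4·10·6)) / (2·10) = (−11 + √361) / 20 = (−11 + 19)/20 = 2/5.
ℓ''(λ) = −6/λ² − 10 < 0, confirming a maximum.

λ̂_MAP = 0.400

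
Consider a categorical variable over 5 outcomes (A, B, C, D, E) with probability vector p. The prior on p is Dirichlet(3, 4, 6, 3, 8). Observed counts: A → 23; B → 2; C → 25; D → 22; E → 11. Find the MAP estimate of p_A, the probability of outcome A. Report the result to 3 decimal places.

MAP estimate of p_A = 0.245

The posterior is Dirichlet(αᵢ + nᵢ) = Dirichlet(26, 6, 31, 25, 19).
For a Dirichlet(a₁,…,a_K) with all aᵢ > 1, the mode has j-th component (aⱼ − 1)/(Σaᵢ − K).
Here Σaᵢ = 107 and K = 5, so p_A = (26 − 1)/(107 − 5) = 25/102 ≈ 0.245.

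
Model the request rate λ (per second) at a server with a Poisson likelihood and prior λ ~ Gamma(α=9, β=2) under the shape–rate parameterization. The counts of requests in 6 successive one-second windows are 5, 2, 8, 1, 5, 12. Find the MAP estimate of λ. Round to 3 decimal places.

Σxᵢ = 5+2+8+1+5+12 = 33, with n = 6.
Posterior ∝ λ^8e^(−2λ) · λ^33e^(−6λ) = λ^41e^(−8λ), i.e. Gamma(shape=42, rate=8).
The mode of a Gamma(a, b) with a ≥ 1 (shape–rate) is (a−1)/b = 41/8 ≈ 5.125.

λ̂_MAP = 5.125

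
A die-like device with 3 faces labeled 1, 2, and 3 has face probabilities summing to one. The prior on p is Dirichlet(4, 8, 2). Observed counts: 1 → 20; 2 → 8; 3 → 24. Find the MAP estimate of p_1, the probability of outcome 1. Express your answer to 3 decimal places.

The posterior is Dirichlet(αᵢ + nᵢ) = Dirichlet(24, 16, 26).
For a Dirichlet(a₁,…,a_K) with all aᵢ > 1, the mode has j-th component (aⱼ − 1)/(Σaᵢ − K).
Here Σaᵢ = 66 and K = 3, so p_1 = (24 − 1)/(66 − 3) = 23/63 ≈ 0.365.

MAP estimate: 0.365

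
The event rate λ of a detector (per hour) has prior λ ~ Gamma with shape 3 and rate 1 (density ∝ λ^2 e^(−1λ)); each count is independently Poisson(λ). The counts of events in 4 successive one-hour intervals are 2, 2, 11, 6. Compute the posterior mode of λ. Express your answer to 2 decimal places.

λ̂_MAP = 4.60

Σxᵢ = 2+2+11+6 = 21, with n = 4.
Posterior ∝ λ^2e^(−1λ) · λ^21e^(−4λ) = λ^23e^(−5λ), i.e. Gamma(shape=24, rate=5).
The mode of a Gamma(a, b) with a ≥ 1 (shape–rate) is (a−1)/b = 23/5 ≈ 4.60.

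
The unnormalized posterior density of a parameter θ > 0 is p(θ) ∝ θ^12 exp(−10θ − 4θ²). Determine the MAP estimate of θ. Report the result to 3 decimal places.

θ̂_MAP = 0.750

ℓ'(θ) = 12/θ − 10 − 8θ. Setting this to zero and multiplying by θ: 8θ² + 10θ − 12 = 0.
θ = (−10 + √(10² + 4·8·12)) / (2·8) = (−10 + √484) / 16 = (−10 + 22)/16 = 3/4.
ℓ''(θ) = −12/θ² − 8 < 0, confirming a maximum.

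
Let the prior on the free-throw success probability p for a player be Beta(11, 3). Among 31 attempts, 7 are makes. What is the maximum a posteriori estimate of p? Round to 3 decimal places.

p̂_MAP = 0.395

Prior: Beta(11, 3).
Data: 7 successes in 31 trials. The binomial likelihood contributes p^7(1−p)^24, so the posterior is Beta(11+7, 3+24) = Beta(18, 27).
For Beta(a, b) with a, b > 1 the mode is (a−1)/(a+b−2) = 17/43 ≈ 0.395.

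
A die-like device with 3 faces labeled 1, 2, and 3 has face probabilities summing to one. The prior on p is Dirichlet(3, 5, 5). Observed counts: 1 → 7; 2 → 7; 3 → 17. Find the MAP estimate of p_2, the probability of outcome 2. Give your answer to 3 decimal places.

The posterior is Dirichlet(αᵢ + nᵢ) = Dirichlet(10, 12, 22).
For a Dirichlet(a₁,…,a_K) with all aᵢ > 1, the mode has j-th component (aⱼ − 1)/(Σaᵢ − K).
Here Σaᵢ = 44 and K = 3, so p_2 = (12 − 1)/(44 − 3) = 11/41 ≈ 0.268.

MAP estimate: 0.268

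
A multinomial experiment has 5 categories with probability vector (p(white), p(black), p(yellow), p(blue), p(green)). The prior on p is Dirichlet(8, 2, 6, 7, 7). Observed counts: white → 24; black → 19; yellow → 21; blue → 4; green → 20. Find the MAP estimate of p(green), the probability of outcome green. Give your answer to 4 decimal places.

The posterior is Dirichlet(αᵢ + nᵢ) = Dirichlet(32, 21, 27, 11, 27).
For a Dirichlet(a₁,…,a_K) with all aᵢ > 1, the mode has j-th component (aⱼ − 1)/(Σaᵢ − K).
Here Σaᵢ = 118 and K = 5, so p(green) = (27 − 1)/(118 − 5) = 26/113 ≈ 0.2301.

MAP estimate of p(green) = 0.2301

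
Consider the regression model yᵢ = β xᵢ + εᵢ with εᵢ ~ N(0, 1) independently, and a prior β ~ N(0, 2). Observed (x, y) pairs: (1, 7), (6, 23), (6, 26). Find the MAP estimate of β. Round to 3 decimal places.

log p(β | y) = −Σ(yᵢ − βxᵢ)²/(2·1) − β²/(2·2) + const.
Setting the derivative to zero: Σxᵢ(yᵢ − βxᵢ)/1 − β/2 = 0, so β = Σxᵢyᵢ / (Σxᵢ² + σ²/τ²).
Σxᵢyᵢ = 1·7 + 6·23 + 6·26 = 301; Σxᵢ² = 73; σ²/τ² = 0.5.
β̂_MAP = 301 / (73 + 0.5) = 301/73.5 ≈ 4.095.

β̂_MAP = 4.095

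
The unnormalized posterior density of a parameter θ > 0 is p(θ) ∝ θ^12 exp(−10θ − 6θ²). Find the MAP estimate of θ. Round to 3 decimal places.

ℓ'(θ) = 12/θ − 10 − 12θ. Setting this to zero and multiplying by θ: 12θ² + 10θ − 12 = 0.
θ = (−10 + √(10² + 4·12·12)) / (2·12) = (−10 + √676) / 24 = (−10 + 26)/24 = 2/3.
ℓ''(θ) = −12/θ² − 12 < 0, confirming a maximum.

θ̂_MAP = 0.667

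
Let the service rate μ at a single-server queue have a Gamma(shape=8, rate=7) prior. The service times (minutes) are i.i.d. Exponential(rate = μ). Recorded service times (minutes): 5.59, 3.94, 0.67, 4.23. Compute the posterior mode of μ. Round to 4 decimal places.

μ̂_MAP = 0.5133

The Exponential(rate=μ) likelihood is ∝ μ^n e^(−μΣtᵢ). Here n = 4 and Σtᵢ = 5.59 + 3.94 + 0.67 + 4.23 = 14.43.
Posterior ∝ μ^7e^(−7μ) · μ^4e^(−14.43μ) = μ^11e^(−21.43μ), i.e. Gamma(12, 21.43).
Mode = (a−1)/b = 11/21.43 ≈ 0.5133.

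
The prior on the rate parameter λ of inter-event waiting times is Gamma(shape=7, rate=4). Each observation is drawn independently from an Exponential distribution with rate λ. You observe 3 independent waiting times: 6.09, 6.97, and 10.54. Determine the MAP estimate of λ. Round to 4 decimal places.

λ̂_MAP = 0.3261

The Exponential(rate=λ) likelihood is ∝ λ^n e^(−λΣtᵢ). Here n = 3 and Σtᵢ = 6.09 + 6.97 + 10.54 = 23.60.
Posterior ∝ λ^6e^(−4λ) · λ^3e^(−23.60λ) = λ^9e^(−27.60λ), i.e. Gamma(10, 27.60).
Mode = (a−1)/b = 9/27.60 ≈ 0.3261.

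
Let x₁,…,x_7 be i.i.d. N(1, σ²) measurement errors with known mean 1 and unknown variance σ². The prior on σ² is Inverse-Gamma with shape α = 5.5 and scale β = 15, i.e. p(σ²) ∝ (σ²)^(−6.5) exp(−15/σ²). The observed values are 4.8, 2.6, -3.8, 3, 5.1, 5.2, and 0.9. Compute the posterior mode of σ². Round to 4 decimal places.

σ̂²_MAP = 5.4250

Sum of squared deviations about the known mean: SS = (4.8−1)² + (2.6−1)² + (-3.8−1)² + (3−1)² + (5.1−1)² + (5.2−1)² + (0.9−1)² = 78.5.
The Normal likelihood contributes (σ²)^(−n/2) exp(−SS/(2σ²)), so the posterior is Inverse-Gamma(α + n/2, β + SS/2) = Inverse-Gamma(9, 54.25).
The mode of Inverse-Gamma(a, b) is b/(a+1) = 54.25/10 ≈ 5.4250.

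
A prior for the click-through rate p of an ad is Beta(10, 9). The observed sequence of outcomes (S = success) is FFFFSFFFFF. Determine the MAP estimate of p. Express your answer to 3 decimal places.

p̂_MAP = 0.370

Prior: Beta(10, 9).
Data: 1 success in 10 trials (from the sequence). The binomial likelihood contributes p(1−p)^9, so the posterior is Beta(10+1, 9+9) = Beta(11, 18).
For Beta(a, b) with a, b > 1 the mode is (a−1)/(a+b−2) = 10/27 ≈ 0.370.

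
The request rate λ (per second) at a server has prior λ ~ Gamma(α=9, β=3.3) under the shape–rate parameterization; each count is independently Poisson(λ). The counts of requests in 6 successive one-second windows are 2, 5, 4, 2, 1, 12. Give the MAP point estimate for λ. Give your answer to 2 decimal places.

Σxᵢ = 2+5+4+2+1+12 = 26, with n = 6.
Posterior ∝ λ^8e^(−3.3λ) · λ^26e^(−6λ) = λ^34e^(−9.3λ), i.e. Gamma(shape=35, rate=9.3).
The mode of a Gamma(a, b) with a ≥ 1 (shape–rate) is (a−1)/b = 34/9.3 ≈ 3.66.

λ̂_MAP = 3.66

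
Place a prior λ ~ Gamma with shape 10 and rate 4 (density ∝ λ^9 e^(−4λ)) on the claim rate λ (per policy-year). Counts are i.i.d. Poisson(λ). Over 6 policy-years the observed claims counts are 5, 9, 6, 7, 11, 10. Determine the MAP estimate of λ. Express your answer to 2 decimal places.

Σxᵢ = 5+9+6+7+11+10 = 48, with n = 6.
Posterior ∝ λ^9e^(−4λ) · λ^48e^(−6λ) = λ^57e^(−10λ), i.e. Gamma(shape=58, rate=10).
The mode of a Gamma(a, b) with a ≥ 1 (shape–rate) is (a−1)/b = 57/10 ≈ 5.70.

λ̂_MAP = 5.70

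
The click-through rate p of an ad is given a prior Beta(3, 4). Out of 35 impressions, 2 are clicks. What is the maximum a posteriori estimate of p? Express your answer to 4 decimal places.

p̂_MAP = 0.1000

Prior: Beta(3, 4).
Data: 2 successes in 35 trials. The binomial likelihood contributes p^2(1−p)^33, so the posterior is Beta(3+2, 4+33) = Beta(5, 37).
For Beta(a, b) with a, b > 1 the mode is (a−1)/(a+b−2) = 4/40 ≈ 0.1000.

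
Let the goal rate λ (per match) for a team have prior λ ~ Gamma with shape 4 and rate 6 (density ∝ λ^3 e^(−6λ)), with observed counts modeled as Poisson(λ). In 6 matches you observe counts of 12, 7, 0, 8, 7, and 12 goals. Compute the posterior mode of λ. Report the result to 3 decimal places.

λ̂_MAP = 4.083

Σxᵢ = 12+7+0+8+7+12 = 46, with n = 6.
Posterior ∝ λ^3e^(−6λ) · λ^46e^(−6λ) = λ^49e^(−12λ), i.e. Gamma(shape=50, rate=12).
The mode of a Gamma(a, b) with a ≥ 1 (shape–rate) is (a−1)/b = 49/12 ≈ 4.083.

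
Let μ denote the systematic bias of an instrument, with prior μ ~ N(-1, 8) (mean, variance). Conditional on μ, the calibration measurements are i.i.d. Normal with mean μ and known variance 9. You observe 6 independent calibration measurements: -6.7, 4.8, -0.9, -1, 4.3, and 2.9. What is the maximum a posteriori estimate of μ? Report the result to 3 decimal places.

μ̂_MAP = 0.319

n = 6; x̄ = ((-6.7) + 4.8 + (-0.9) + (-1) + 4.3 + 2.9)/6 = 3.4/6 = 17/30 ≈ 0.5667.
For a Normal prior and Normal likelihood with known variance, the posterior is Normal; its mode equals its mean, the precision-weighted average.
Prior precision 1/σ₀² = 1/8 = 0.125; data precision n/σ² = 6/9 = 2/3.
μ̂ = (0.125·(-1) + (2/3)·(17/30)) / (0.125 + 2/3) = (91/360)/(19/24) = 91/285 ≈ 0.319.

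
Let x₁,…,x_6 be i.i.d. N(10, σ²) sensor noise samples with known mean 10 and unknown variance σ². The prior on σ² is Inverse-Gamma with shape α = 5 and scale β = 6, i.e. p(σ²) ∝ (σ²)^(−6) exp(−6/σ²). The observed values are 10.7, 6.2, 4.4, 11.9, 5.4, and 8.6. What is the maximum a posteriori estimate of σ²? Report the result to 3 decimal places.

σ̂²_MAP = 4.723

Sum of squared deviations about the known mean: SS = (10.7−10)² + (6.2−10)² + (4.4−10)² + (11.9−10)² + (5.4−10)² + (8.6−10)² = 73.02.
The Normal likelihood contributes (σ²)^(−n/2) exp(−SS/(2σ²)), so the posterior is Inverse-Gamma(α + n/2, β + SS/2) = Inverse-Gamma(8, 42.51).
The mode of Inverse-Gamma(a, b) is b/(a+1) = 42.51/9 ≈ 4.723.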